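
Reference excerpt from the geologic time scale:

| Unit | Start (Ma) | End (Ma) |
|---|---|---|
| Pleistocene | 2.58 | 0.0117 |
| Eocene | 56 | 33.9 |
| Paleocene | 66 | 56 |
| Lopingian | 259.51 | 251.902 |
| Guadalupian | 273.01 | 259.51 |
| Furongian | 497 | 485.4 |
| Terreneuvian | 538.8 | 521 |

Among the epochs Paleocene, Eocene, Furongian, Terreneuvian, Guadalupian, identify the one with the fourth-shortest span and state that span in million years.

Terreneuvian, 17.8 million years

Start − end for each: Paleocene 66 − 56 = 10; Eocene 56 − 33.9 = 22.1; Furongian 497 − 485.4 = 11.6; Terreneuvian 538.8 − 521 = 17.8; Guadalupian 273.01 − 259.51 = 13.5.
Ranking these from shortest: Paleocene < Furongian < Guadalupian < Terreneuvian < Eocene.
Position 4 in that ranking is Terreneuvian, which lasted 17.8 Myr.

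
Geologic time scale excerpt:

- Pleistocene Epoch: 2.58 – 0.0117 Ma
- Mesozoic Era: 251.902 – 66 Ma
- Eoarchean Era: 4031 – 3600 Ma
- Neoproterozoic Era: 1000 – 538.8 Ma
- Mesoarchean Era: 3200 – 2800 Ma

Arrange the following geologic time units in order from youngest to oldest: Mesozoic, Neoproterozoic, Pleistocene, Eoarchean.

The oldest of these is Eoarchean (starts 4031 Ma) and the youngest is Pleistocene (ends 0.0117 Ma).
In between, by decreasing start age: Neoproterozoic (1000), Mesozoic (251.902).
Listing youngest first means reversing that sequence.

Pleistocene, Mesozoic, Neoproterozoic, Eoarchean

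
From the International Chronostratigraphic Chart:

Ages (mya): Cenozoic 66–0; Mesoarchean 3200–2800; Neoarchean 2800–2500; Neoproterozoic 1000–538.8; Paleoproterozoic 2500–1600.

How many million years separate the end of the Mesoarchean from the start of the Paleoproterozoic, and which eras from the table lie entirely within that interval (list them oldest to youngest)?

300 million years; Neoarchean

End of Mesoarchean = 2800 Ma; start of Paleoproterozoic = 2500 Ma.
Gap = 2800 − 2500 = 300 Myr.
Eras wholly inside 2800–2500 Ma: Neoarchean (2800–2500).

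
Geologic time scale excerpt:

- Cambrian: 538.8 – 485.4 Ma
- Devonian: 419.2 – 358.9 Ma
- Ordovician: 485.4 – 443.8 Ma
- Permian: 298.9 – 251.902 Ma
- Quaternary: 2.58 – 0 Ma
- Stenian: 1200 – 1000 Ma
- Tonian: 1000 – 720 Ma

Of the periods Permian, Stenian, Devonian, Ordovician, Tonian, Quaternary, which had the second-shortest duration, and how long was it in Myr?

Durations: Permian 46.998; Stenian 200; Devonian 60.3; Ordovician 41.6; Tonian 280; Quaternary 2.58 Myr.
Sorted shortest-first: Quaternary (2.58), Ordovician (41.6), Permian (46.998), Devonian (60.3), Stenian (200), Tonian (280).
The second shortest is Ordovician at 41.6 Myr.

Ordovician, 41.6 million years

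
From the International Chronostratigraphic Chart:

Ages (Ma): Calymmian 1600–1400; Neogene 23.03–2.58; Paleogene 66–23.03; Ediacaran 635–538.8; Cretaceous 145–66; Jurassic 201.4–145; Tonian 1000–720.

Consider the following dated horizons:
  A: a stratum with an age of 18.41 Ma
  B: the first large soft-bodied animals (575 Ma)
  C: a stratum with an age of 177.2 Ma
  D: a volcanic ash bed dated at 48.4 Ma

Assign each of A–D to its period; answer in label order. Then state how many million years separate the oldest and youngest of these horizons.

Match each age against the start–end ranges in the excerpt: A = 18.41 Ma → Neogene (23.03–2.58); B = 575 Ma → Ediacaran (635–538.8); C = 177.2 Ma → Jurassic (201.4–145); D = 48.4 Ma → Paleogene (66–23.03).
The largest age is 575 Ma and the smallest is 18.41 Ma; their difference is 556.59 Myr.

A — Neogene; B — Ediacaran; C — Jurassic; D — Paleogene; span 556.59 million years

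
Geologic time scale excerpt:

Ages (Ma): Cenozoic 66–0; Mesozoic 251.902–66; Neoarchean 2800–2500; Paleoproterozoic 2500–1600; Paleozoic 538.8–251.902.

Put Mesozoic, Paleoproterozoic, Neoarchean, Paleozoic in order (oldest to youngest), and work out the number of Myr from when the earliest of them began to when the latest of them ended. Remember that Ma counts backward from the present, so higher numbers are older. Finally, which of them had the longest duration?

Neoarchean, Paleoproterozoic, Paleozoic, Mesozoic; total span 2734 Myr; longest is Paleoproterozoic

From the excerpt: Mesozoic 251.902–66; Paleoproterozoic 2500–1600; Neoarchean 2800–2500; Paleozoic 538.8–251.902 (Ma).
Larger Ma is earlier, so the oldest is Neoarchean and the youngest is Mesozoic; oldest to youngest: Neoarchean, Paleoproterozoic, Paleozoic, Mesozoic.
Oldest start 2800 minus youngest end 66 gives 2734 Myr overall.
Individual lengths (start − end): Mesozoic 185.902; Paleozoic 286.898; Neoarchean 300; Paleoproterozoic 900. The largest is Paleoproterozoic at 900 Myr.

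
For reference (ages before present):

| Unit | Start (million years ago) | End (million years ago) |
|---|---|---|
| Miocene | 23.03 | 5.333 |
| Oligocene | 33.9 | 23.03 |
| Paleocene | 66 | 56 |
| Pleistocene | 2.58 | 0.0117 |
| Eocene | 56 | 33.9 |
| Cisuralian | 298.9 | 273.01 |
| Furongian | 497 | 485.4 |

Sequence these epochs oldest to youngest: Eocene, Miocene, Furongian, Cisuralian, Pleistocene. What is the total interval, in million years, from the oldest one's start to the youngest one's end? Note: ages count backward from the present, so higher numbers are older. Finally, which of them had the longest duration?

From the excerpt: Eocene 56–33.9; Miocene 23.03–5.333; Furongian 497–485.4; Cisuralian 298.9–273.01; Pleistocene 2.58–0.0117 (Ma).
Larger Ma is earlier, so the oldest is Furongian and the youngest is Pleistocene; oldest to youngest: Furongian, Cisuralian, Eocene, Miocene, Pleistocene.
Oldest start 497 minus youngest end 0.0117 gives 496.9883 Myr overall.
Individual lengths (start − end): Miocene 17.697; Cisuralian 25.89; Eocene 22.1; Furongian 11.6; Pleistocene 2.5683. The largest is Cisuralian at 25.89 Myr.

Furongian, Cisuralian, Eocene, Miocene, Pleistocene; total span 496.9883 Myr; longest is Cisuralian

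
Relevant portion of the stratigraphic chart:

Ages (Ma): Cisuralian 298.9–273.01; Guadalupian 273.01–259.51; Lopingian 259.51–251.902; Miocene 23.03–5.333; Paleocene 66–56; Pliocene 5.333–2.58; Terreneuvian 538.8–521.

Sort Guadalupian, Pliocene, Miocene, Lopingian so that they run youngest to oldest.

The oldest of these is Guadalupian (starts 273.01 Ma) and the youngest is Pliocene (ends 2.58 Ma).
In between, by decreasing start age: Lopingian (259.51), Miocene (23.03).
Listing youngest first means reversing that sequence.

Pliocene, Miocene, Lopingian, Guadalupian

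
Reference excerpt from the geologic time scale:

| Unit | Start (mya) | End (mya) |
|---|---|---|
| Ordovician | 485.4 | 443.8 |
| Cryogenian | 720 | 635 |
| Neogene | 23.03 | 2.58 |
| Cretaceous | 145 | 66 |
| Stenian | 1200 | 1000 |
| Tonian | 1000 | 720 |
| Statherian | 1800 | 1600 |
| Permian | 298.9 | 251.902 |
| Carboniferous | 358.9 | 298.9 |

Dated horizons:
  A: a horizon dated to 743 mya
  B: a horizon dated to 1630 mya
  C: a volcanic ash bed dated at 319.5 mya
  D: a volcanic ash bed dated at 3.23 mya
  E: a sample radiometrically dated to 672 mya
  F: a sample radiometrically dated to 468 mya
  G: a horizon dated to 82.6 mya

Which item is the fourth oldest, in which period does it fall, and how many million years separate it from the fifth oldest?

F, in the Ordovician; 148.5 million years to C

Sorted oldest-first by Ma: B (1630), A (743), E (672), F (468), C (319.5), G (82.6), D (3.23).
The fourth oldest is F at 468 Ma, which lies in 485.4–443.8 Ma: the Ordovician.
The fifth oldest is C at 319.5 Ma; separation = |468 − 319.5| = 148.5 Myr.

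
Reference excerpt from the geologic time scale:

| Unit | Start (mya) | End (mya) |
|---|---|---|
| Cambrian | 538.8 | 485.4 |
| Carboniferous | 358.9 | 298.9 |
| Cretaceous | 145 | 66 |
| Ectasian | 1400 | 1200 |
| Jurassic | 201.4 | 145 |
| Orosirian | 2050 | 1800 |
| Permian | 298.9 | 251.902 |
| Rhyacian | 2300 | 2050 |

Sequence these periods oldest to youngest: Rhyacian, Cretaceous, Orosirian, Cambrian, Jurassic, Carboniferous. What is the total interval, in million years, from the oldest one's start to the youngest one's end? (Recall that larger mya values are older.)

Rhyacian → Orosirian → Cambrian → Carboniferous → Jurassic → Cretaceous; total span 2234 Myr

Start ages (Ma): Rhyacian 2300, Orosirian 2050, Cambrian 538.8, Carboniferous 358.9, Jurassic 201.4, Cretaceous 145.
Ordered oldest to youngest: Rhyacian, Orosirian, Cambrian, Carboniferous, Jurassic, Cretaceous.
Span = 2300 − 66 = 2234 Myr.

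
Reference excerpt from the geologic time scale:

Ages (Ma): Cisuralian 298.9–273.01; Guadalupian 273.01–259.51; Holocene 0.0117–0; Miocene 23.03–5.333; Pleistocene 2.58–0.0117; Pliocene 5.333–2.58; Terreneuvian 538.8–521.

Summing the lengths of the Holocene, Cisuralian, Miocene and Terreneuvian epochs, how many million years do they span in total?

61.3987 million years

Each duration: Holocene = 0.0117; Cisuralian = 25.89; Miocene = 17.697; Terreneuvian = 17.8.
Sum: 0.0117 + 25.89 + 17.697 + 17.8 = 61.3987 Myr.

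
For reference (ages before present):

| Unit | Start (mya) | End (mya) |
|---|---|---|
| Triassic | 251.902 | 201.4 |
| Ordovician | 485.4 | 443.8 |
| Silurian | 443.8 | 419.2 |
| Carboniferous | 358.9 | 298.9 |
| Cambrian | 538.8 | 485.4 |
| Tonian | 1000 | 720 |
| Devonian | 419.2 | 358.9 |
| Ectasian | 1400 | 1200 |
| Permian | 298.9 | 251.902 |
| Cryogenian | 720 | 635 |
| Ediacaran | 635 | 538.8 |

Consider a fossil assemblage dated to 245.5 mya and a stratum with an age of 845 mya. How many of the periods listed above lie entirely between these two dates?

8

The older date is 845 Ma and the younger is 245.5 Ma.
Periods with start < 845 and end > 245.5 Ma: Cryogenian (720–635), Ediacaran (635–538.8), Cambrian (538.8–485.4), Ordovician (485.4–443.8), Silurian (443.8–419.2), Devonian (419.2–358.9), Carboniferous (358.9–298.9), Permian (298.9–251.902).
That is 8 complete periods.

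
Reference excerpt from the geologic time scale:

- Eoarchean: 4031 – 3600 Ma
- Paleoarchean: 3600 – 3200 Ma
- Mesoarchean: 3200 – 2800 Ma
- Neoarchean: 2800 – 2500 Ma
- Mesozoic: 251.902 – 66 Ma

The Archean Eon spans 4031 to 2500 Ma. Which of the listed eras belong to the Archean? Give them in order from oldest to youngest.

Eoarchean, Paleoarchean, Mesoarchean, Neoarchean

Eras with both bounds inside 4031–2500 Ma: Eoarchean (4031–3600), Paleoarchean (3600–3200), Mesoarchean (3200–2800), Neoarchean (2800–2500).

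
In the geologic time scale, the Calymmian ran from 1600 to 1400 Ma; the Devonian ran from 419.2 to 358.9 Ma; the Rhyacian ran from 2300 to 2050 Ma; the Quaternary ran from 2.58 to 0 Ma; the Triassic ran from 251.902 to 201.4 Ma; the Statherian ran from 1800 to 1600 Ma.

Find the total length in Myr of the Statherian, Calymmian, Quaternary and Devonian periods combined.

Each duration: Statherian = 200; Calymmian = 200; Quaternary = 2.58; Devonian = 60.3.
Sum: 200 + 200 + 2.58 + 60.3 = 462.88 Myr.

462.88 million years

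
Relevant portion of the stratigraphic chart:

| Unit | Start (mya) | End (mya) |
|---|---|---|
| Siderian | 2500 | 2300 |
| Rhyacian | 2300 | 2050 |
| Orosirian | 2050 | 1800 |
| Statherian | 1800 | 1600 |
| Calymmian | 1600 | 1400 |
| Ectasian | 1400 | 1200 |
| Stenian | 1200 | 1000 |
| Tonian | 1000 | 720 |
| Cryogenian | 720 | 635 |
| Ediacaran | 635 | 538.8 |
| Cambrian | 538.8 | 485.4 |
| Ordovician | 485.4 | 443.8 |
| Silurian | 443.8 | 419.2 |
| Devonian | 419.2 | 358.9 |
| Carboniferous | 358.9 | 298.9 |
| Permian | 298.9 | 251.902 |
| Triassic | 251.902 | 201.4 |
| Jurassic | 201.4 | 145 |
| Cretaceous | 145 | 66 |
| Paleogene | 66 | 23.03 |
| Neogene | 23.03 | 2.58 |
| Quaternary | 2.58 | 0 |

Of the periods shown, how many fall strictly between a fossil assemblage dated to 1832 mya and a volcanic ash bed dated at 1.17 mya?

18

1832 Ma sits inside the Orosirian (2050–1800) and 1.17 Ma inside the Quaternary (2.58–0); neither of those is wholly between the two dates.
The listed periods lying completely between them are Statherian, Calymmian, Ectasian, Stenian, Tonian, Cryogenian, Ediacaran, Cambrian, Ordovician, Silurian, Devonian, Carboniferous, Permian, Triassic, Jurassic, Cretaceous, Paleogene, Neogene — 18 in all.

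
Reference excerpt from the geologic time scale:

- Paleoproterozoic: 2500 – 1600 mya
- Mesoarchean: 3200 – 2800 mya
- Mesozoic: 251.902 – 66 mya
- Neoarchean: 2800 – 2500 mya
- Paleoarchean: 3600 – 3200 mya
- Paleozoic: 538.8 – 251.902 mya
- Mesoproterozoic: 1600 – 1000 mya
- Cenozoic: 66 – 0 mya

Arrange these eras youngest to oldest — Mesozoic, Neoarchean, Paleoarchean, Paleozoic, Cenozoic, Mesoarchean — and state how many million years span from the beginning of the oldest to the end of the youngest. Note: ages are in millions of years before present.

From the excerpt: Mesozoic 251.902–66; Neoarchean 2800–2500; Paleoarchean 3600–3200; Paleozoic 538.8–251.902; Cenozoic 66–0; Mesoarchean 3200–2800 (Ma).
Larger Ma is earlier, so the oldest is Paleoarchean and the youngest is Cenozoic; youngest to oldest: Cenozoic, Mesozoic, Paleozoic, Neoarchean, Mesoarchean, Paleoarchean.
Oldest start 3600 minus youngest end 0 gives 3600 Myr overall.

Cenozoic → Mesozoic → Paleozoic → Neoarchean → Mesoarchean → Paleoarchean; total span 3600 Myr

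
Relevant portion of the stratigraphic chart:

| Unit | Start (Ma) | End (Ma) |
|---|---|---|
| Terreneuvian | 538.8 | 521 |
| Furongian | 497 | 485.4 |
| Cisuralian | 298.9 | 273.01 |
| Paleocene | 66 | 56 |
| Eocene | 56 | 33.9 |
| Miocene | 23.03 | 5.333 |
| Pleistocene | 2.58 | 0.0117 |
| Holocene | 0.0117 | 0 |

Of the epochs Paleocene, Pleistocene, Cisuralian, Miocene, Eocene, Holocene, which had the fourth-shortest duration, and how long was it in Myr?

Miocene, 17.697 million years

Durations: Paleocene 10; Pleistocene 2.5683; Cisuralian 25.89; Miocene 17.697; Eocene 22.1; Holocene 0.0117 Myr.
Sorted shortest-first: Holocene (0.0117), Pleistocene (2.5683), Paleocene (10), Miocene (17.697), Eocene (22.1), Cisuralian (25.89).
The fourth shortest is Miocene at 17.697 Myr.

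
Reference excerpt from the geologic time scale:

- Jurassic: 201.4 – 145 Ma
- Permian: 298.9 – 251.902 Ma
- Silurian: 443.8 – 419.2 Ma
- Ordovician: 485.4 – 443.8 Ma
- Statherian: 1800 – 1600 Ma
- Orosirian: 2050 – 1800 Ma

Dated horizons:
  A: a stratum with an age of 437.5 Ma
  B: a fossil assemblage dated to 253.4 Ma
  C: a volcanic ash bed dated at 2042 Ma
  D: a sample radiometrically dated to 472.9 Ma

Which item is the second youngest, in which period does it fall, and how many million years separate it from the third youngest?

A, in the Silurian; 35.4 million years to D

Smaller Ma means younger, so youngest first: B 253.4 < A 437.5 < D 472.9 < C 2042.
Counting 2 along gives A (437.5 Ma); the excerpt puts that inside the Silurian, 443.8–419.2 Ma.
Next in line is D (472.9 Ma), and 472.9 − 437.5 = 35.4 Myr.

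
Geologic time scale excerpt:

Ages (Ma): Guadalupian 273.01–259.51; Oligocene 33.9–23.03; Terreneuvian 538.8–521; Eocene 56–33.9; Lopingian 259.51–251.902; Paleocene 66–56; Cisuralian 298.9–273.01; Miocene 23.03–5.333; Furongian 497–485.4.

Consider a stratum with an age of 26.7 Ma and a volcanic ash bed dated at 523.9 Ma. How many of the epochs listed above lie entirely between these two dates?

6

The older date is 523.9 Ma and the younger is 26.7 Ma.
Epochs with start < 523.9 and end > 26.7 Ma: Furongian (497–485.4), Cisuralian (298.9–273.01), Guadalupian (273.01–259.51), Lopingian (259.51–251.902), Paleocene (66–56), Eocene (56–33.9).
That is 6 complete epochs.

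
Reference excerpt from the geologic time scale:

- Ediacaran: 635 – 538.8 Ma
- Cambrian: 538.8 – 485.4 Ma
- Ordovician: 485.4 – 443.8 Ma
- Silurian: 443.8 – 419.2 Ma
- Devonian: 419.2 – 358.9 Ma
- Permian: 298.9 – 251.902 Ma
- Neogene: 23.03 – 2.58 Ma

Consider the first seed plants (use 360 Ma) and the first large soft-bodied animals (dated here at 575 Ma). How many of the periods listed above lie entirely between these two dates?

3

575 Ma sits inside the Ediacaran (635–538.8) and 360 Ma inside the Devonian (419.2–358.9); neither of those is wholly between the two dates.
The listed periods lying completely between them are Cambrian, Ordovician, Silurian — 3 in all.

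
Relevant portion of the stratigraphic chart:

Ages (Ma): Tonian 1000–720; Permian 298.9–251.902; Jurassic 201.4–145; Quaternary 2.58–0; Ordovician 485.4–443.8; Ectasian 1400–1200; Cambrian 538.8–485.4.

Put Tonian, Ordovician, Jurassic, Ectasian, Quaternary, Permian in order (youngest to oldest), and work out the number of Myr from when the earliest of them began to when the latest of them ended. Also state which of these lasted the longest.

Quaternary, Jurassic, Permian, Ordovician, Tonian, Ectasian; total span 1400 Myr; longest is Tonian

From the excerpt: Tonian 1000–720; Ordovician 485.4–443.8; Jurassic 201.4–145; Ectasian 1400–1200; Quaternary 2.58–0; Permian 298.9–251.902 (Ma).
Larger Ma is earlier, so the oldest is Ectasian and the youngest is Quaternary; youngest to oldest: Quaternary, Jurassic, Permian, Ordovician, Tonian, Ectasian.
Oldest start 1400 minus youngest end 0 gives 1400 Myr overall.
Individual lengths (start − end): Jurassic 56.4; Ordovician 41.6; Ectasian 200; Tonian 280; Permian 46.998; Quaternary 2.58. The largest is Tonian at 280 Myr.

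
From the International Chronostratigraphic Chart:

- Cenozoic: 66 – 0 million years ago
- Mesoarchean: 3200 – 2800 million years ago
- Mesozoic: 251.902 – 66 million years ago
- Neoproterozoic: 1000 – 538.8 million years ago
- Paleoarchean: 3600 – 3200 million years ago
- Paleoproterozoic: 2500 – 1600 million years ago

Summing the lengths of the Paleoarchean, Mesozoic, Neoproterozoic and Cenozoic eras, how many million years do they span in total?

1113.102 million years

Each duration: Paleoarchean = 400; Mesozoic = 185.902; Neoproterozoic = 461.2; Cenozoic = 66.
Sum: 400 + 185.902 + 461.2 + 66 = 1113.102 Myr.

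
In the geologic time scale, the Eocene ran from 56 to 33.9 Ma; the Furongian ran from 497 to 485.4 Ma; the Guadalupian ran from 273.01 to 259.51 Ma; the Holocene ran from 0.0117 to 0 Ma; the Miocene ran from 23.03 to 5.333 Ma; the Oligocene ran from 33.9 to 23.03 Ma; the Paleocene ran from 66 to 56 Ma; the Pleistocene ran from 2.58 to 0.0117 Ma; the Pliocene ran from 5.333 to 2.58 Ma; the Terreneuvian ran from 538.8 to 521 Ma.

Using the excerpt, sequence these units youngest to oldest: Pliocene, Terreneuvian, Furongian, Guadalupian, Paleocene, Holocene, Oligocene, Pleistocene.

Holocene, Pleistocene, Pliocene, Oligocene, Paleocene, Guadalupian, Furongian, Terreneuvian

Sorting by start age (ascending Ma, since larger Ma = older): Holocene began 0.0117, Pleistocene began 2.58, Pliocene began 5.333, Oligocene began 33.9, Paleocene began 66, Guadalupian began 273.01, Furongian began 497, Terreneuvian began 538.8.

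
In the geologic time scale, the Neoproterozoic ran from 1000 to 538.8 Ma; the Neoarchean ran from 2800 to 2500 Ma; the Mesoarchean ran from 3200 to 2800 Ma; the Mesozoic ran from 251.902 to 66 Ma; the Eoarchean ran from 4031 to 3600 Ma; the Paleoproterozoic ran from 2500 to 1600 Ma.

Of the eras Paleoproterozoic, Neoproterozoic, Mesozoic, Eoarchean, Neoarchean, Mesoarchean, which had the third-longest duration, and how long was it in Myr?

Eoarchean, 431 million years

Durations: Paleoproterozoic 900; Neoproterozoic 461.2; Mesozoic 185.902; Eoarchean 431; Neoarchean 300; Mesoarchean 400 Myr.
Sorted longest-first: Paleoproterozoic (900), Neoproterozoic (461.2), Eoarchean (431), Mesoarchean (400), Neoarchean (300), Mesozoic (185.902).
The third longest is Eoarchean at 431 Myr.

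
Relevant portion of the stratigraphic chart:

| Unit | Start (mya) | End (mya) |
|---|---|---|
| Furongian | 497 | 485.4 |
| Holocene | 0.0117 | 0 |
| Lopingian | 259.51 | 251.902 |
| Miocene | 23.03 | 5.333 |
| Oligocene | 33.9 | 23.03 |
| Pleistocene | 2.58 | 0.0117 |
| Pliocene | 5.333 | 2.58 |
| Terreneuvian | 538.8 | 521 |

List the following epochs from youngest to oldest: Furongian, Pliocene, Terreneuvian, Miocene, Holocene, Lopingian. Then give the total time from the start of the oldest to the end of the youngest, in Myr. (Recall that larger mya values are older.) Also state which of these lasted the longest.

From the excerpt: Furongian 497–485.4; Pliocene 5.333–2.58; Terreneuvian 538.8–521; Miocene 23.03–5.333; Holocene 0.0117–0; Lopingian 259.51–251.902 (Ma).
Larger Ma is earlier, so the oldest is Terreneuvian and the youngest is Holocene; youngest to oldest: Holocene, Pliocene, Miocene, Lopingian, Furongian, Terreneuvian.
Oldest start 538.8 minus youngest end 0 gives 538.8 Myr overall.
Individual lengths (start − end): Terreneuvian 17.8; Furongian 11.6; Holocene 0.0117; Pliocene 2.753; Lopingian 7.608; Miocene 17.697. The largest is Terreneuvian at 17.8 Myr.

Holocene → Pliocene → Miocene → Lopingian → Furongian → Terreneuvian; total span 538.8 Myr; longest is Terreneuvian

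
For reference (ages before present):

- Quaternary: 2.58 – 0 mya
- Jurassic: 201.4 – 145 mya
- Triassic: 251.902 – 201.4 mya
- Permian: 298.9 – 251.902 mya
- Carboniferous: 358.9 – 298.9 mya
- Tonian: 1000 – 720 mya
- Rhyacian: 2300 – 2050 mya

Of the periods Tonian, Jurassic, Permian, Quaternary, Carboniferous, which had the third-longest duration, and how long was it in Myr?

Durations: Tonian 280; Jurassic 56.4; Permian 46.998; Quaternary 2.58; Carboniferous 60 Myr.
Sorted longest-first: Tonian (280), Carboniferous (60), Jurassic (56.4), Permian (46.998), Quaternary (2.58).
The third longest is Jurassic at 56.4 Myr.

Jurassic, 56.4 million years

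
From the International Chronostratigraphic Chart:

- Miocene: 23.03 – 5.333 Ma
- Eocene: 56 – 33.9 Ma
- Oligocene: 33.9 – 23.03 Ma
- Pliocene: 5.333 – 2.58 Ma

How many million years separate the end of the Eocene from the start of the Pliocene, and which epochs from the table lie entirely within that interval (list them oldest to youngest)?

28.567 million years; Oligocene, Miocene

The Eocene closes at 33.9 Ma and the Pliocene opens at 5.333 Ma, so the interval is 33.9 − 5.333 = 28.567 Myr.
An epoch fits inside if it starts at or after 33.9 Ma and ends at or before 5.333 Ma; oldest first that gives Oligocene, Miocene.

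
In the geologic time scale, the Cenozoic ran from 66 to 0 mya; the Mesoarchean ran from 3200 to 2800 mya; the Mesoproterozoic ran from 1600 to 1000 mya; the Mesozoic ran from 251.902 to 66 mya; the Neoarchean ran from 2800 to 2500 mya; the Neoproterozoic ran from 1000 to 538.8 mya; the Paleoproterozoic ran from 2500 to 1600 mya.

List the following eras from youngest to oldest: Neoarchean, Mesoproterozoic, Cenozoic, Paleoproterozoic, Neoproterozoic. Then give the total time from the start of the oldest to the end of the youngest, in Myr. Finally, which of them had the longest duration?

Start ages (Ma): Neoarchean 2800, Paleoproterozoic 2500, Mesoproterozoic 1600, Neoproterozoic 1000, Cenozoic 66.
Ordered youngest to oldest: Cenozoic, Neoproterozoic, Mesoproterozoic, Paleoproterozoic, Neoarchean.
Span = 2800 − 0 = 2800 Myr.
Durations: Neoproterozoic 461.2, Paleoproterozoic 900, Neoarchean 300, Cenozoic 66, Mesoproterozoic 600 → longest is Paleoproterozoic (900 Myr).

Cenozoic, Neoproterozoic, Mesoproterozoic, Paleoproterozoic, Neoarchean; total span 2800 Myr; longest is Paleoproterozoic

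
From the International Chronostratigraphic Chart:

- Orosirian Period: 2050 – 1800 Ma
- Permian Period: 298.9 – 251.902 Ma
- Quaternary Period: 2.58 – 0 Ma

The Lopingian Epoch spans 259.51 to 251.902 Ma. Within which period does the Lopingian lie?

The Lopingian (259.51–251.902 Ma) lies entirely within 298.9–251.902 Ma, the Permian Period.

Permian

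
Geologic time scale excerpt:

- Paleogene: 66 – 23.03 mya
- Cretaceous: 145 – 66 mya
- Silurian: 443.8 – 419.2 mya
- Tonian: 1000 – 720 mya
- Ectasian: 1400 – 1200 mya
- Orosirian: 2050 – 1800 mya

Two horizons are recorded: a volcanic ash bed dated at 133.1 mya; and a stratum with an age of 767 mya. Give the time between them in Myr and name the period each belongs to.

Elapsed time: 767 − 133.1 = 633.9 Myr.
133.1 Ma lies within 145–66 Ma: Cretaceous.
767 Ma lies within 1000–720 Ma: Tonian.

633.9 million years apart; the first in the Cretaceous, the second in the Tonian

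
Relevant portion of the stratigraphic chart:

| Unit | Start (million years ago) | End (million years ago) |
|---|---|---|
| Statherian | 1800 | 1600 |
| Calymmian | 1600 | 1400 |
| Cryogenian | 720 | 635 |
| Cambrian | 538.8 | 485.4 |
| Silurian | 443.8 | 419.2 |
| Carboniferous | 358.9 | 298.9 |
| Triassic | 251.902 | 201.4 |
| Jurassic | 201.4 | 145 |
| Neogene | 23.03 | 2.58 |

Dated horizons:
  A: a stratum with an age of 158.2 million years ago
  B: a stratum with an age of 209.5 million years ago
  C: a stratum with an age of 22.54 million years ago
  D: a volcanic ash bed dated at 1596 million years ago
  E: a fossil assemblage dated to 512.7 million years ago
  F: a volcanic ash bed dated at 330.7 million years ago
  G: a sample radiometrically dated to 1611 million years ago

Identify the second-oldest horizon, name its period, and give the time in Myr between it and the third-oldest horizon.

Larger Ma means older, so oldest first: G 1611 > D 1596 > E 512.7 > F 330.7 > B 209.5 > A 158.2 > C 22.54.
Counting 2 along gives D (1596 Ma); the excerpt puts that inside the Calymmian, 1600–1400 Ma.
Next in line is E (512.7 Ma), and 1596 − 512.7 = 1083.3 Myr.

D, in the Calymmian; 1083.3 million years to E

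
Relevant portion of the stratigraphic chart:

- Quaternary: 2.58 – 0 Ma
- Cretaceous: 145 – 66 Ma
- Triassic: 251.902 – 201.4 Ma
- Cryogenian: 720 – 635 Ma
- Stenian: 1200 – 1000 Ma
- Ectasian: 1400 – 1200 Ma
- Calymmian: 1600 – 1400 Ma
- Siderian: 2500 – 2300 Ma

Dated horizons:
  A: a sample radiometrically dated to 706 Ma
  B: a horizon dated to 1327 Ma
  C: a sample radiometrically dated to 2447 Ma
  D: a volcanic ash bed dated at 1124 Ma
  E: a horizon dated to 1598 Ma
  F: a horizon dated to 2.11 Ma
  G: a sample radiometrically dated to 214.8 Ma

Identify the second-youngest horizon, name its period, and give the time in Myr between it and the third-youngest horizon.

G, in the Triassic; 491.2 million years to A

Smaller Ma means younger, so youngest first: F 2.11 < G 214.8 < A 706 < D 1124 < B 1327 < E 1598 < C 2447.
Counting 2 along gives G (214.8 Ma); the excerpt puts that inside the Triassic, 251.902–201.4 Ma.
Next in line is A (706 Ma), and 706 − 214.8 = 491.2 Myr.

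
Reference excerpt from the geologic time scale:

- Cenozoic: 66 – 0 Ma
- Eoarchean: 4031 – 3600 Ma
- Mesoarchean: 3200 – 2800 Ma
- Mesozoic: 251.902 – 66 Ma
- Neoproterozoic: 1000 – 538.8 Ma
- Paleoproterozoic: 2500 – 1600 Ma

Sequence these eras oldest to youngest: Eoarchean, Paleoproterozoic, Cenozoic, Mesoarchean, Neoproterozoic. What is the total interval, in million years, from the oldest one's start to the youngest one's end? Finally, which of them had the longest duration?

Eoarchean → Mesoarchean → Paleoproterozoic → Neoproterozoic → Cenozoic; total span 4031 Myr; longest is Paleoproterozoic

From the excerpt: Eoarchean 4031–3600; Paleoproterozoic 2500–1600; Cenozoic 66–0; Mesoarchean 3200–2800; Neoproterozoic 1000–538.8 (Ma).
Larger Ma is earlier, so the oldest is Eoarchean and the youngest is Cenozoic; oldest to youngest: Eoarchean, Mesoarchean, Paleoproterozoic, Neoproterozoic, Cenozoic.
Oldest start 4031 minus youngest end 0 gives 4031 Myr overall.
Individual lengths (start − end): Mesoarchean 400; Paleoproterozoic 900; Cenozoic 66; Eoarchean 431; Neoproterozoic 461.2. The largest is Paleoproterozoic at 900 Myr.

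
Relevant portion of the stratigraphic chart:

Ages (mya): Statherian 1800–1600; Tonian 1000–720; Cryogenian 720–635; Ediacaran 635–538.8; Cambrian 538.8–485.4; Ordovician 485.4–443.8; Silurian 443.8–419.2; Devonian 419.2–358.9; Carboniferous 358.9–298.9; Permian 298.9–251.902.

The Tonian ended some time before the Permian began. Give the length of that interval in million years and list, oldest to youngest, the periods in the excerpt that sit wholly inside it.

The Tonian closes at 720 Ma and the Permian opens at 298.9 Ma, so the interval is 720 − 298.9 = 421.1 Myr.
A period fits inside if it starts at or after 720 Ma and ends at or before 298.9 Ma; oldest first that gives Cryogenian, Ediacaran, Cambrian, Ordovician, Silurian, Devonian, Carboniferous.

421.1 million years; Cryogenian, Ediacaran, Cambrian, Ordovician, Silurian, Devonian, Carboniferous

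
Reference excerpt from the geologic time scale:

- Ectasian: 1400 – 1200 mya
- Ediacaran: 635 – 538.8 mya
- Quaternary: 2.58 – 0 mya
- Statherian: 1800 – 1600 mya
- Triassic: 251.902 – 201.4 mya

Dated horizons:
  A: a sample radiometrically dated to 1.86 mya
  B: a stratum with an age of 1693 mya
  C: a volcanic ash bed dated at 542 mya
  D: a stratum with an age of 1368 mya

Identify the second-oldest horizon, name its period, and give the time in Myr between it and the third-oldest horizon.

Sorted oldest-first by Ma: B (1693), D (1368), C (542), A (1.86).
The second oldest is D at 1368 Ma, which lies in 1400–1200 Ma: the Ectasian.
The third oldest is C at 542 Ma; separation = |1368 − 542| = 826 Myr.

D, in the Ectasian; 826 million years to C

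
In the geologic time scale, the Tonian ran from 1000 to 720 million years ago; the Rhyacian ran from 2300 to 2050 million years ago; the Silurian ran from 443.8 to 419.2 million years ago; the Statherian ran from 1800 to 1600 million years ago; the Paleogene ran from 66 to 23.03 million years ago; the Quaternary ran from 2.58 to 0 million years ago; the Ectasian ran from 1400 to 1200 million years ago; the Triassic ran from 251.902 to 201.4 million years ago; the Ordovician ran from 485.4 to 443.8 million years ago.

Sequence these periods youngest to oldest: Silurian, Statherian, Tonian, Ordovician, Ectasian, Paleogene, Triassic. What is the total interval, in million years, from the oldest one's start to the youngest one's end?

From the excerpt: Silurian 443.8–419.2; Statherian 1800–1600; Tonian 1000–720; Ordovician 485.4–443.8; Ectasian 1400–1200; Paleogene 66–23.03; Triassic 251.902–201.4 (Ma).
Larger Ma is earlier, so the oldest is Statherian and the youngest is Paleogene; youngest to oldest: Paleogene, Triassic, Silurian, Ordovician, Tonian, Ectasian, Statherian.
Oldest start 1800 minus youngest end 23.03 gives 1776.97 Myr overall.

Paleogene, Triassic, Silurian, Ordovician, Tonian, Ectasian, Statherian; total span 1776.97 Myr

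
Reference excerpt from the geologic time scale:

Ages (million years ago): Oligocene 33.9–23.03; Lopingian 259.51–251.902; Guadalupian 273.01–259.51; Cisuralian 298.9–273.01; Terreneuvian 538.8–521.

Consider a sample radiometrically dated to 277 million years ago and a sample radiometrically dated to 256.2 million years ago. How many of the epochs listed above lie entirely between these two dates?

277 Ma sits inside the Cisuralian (298.9–273.01) and 256.2 Ma inside the Lopingian (259.51–251.902); neither of those is wholly between the two dates.
The listed epochs lying completely between them are Guadalupian — 1 in all.

1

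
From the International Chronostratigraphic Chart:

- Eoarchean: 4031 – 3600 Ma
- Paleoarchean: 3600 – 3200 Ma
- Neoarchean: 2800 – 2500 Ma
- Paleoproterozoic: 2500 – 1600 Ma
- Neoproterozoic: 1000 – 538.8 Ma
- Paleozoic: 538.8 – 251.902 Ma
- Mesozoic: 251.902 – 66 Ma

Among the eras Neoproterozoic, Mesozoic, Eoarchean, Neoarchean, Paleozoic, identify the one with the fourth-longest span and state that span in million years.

Paleozoic, 286.898 million years

Start − end for each: Neoproterozoic 1000 − 538.8 = 461.2; Mesozoic 251.902 − 66 = 185.902; Eoarchean 4031 − 3600 = 431; Neoarchean 2800 − 2500 = 300; Paleozoic 538.8 − 251.902 = 286.898.
Ranking these from longest: Neoproterozoic > Eoarchean > Neoarchean > Paleozoic > Mesozoic.
Position 4 in that ranking is Paleozoic, which lasted 286.898 Myr.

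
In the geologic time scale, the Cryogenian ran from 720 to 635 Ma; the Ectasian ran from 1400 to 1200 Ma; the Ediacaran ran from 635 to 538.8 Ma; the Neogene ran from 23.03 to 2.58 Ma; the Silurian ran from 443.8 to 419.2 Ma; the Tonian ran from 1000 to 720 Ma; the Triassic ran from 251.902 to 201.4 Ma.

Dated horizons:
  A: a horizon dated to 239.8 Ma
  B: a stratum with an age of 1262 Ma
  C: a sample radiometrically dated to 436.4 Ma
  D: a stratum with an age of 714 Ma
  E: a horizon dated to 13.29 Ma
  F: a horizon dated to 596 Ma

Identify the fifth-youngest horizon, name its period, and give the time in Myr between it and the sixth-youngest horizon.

Sorted youngest-first by Ma: E (13.29), A (239.8), C (436.4), F (596), D (714), B (1262).
The fifth youngest is D at 714 Ma, which lies in 720–635 Ma: the Cryogenian.
The sixth youngest is B at 1262 Ma; separation = |714 − 1262| = 548 Myr.

D, in the Cryogenian; 548 million years to B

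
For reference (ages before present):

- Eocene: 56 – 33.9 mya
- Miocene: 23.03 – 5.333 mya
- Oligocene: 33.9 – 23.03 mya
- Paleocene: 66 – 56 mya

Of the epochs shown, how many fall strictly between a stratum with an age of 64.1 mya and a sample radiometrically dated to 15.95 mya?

64.1 Ma sits inside the Paleocene (66–56) and 15.95 Ma inside the Miocene (23.03–5.333); neither of those is wholly between the two dates.
The listed epochs lying completely between them are Eocene, Oligocene — 2 in all.

2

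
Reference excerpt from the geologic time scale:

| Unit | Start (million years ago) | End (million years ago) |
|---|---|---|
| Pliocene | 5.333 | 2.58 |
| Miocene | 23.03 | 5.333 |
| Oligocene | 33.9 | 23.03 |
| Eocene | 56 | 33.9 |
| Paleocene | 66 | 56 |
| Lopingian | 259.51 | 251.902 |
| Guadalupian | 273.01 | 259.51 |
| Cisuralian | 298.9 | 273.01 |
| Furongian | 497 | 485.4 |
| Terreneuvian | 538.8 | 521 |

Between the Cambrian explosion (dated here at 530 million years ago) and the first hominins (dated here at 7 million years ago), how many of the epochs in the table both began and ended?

7

The older date is 530 Ma and the younger is 7 Ma.
Epochs with start < 530 and end > 7 Ma: Furongian (497–485.4), Cisuralian (298.9–273.01), Guadalupian (273.01–259.51), Lopingian (259.51–251.902), Paleocene (66–56), Eocene (56–33.9), Oligocene (33.9–23.03).
That is 7 complete epochs.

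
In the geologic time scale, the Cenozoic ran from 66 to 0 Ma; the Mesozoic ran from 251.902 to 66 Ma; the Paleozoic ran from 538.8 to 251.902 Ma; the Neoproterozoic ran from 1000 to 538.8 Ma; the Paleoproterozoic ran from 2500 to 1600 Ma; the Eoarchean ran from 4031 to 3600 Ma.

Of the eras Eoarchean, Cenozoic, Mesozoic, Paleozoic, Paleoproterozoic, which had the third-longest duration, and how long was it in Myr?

Paleozoic, 286.898 million years

Start − end for each: Eoarchean 4031 − 3600 = 431; Cenozoic 66 − 0 = 66; Mesozoic 251.902 − 66 = 185.902; Paleozoic 538.8 − 251.902 = 286.898; Paleoproterozoic 2500 − 1600 = 900.
Ranking these from longest: Paleoproterozoic > Eoarchean > Paleozoic > Mesozoic > Cenozoic.
Position 3 in that ranking is Paleozoic, which lasted 286.898 Myr.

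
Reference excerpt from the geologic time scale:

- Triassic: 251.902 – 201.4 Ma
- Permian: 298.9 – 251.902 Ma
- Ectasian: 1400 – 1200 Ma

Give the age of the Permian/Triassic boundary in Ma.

The Permian ends and the Triassic begins at 251.902 Ma.

251.902 Ma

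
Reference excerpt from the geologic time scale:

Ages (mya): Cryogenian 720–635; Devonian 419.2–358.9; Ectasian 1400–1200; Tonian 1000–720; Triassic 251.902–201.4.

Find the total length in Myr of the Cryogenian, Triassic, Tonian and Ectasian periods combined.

Duration is start − end for each: (720 − 635) + (251.902 − 201.4) + (1000 − 720) + (1400 − 1200).
That is 85 + 50.502 + 280 + 200, which totals 615.502 million years.

615.502 million years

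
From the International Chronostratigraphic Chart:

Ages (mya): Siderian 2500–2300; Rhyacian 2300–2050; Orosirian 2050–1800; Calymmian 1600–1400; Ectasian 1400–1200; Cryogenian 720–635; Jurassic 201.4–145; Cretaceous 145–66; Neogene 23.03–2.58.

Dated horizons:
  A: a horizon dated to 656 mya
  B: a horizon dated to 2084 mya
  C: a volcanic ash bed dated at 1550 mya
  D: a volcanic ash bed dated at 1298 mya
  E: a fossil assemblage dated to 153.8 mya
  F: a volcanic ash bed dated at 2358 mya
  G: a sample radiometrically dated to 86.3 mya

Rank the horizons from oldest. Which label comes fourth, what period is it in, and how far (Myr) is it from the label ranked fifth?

Sorted oldest-first by Ma: F (2358), B (2084), C (1550), D (1298), A (656), E (153.8), G (86.3).
The fourth oldest is D at 1298 Ma, which lies in 1400–1200 Ma: the Ectasian.
The fifth oldest is A at 656 Ma; separation = |1298 − 656| = 642 Myr.

D, in the Ectasian; 642 million years to A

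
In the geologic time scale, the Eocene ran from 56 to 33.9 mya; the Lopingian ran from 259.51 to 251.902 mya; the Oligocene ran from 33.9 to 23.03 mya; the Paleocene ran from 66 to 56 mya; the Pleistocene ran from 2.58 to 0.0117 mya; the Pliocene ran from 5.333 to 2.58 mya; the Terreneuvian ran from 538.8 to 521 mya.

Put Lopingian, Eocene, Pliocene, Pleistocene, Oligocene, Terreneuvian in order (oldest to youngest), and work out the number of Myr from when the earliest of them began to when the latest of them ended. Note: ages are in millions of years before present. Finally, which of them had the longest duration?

Terreneuvian → Lopingian → Eocene → Oligocene → Pliocene → Pleistocene; total span 538.7883 Myr; longest is Eocene

From the excerpt: Lopingian 259.51–251.902; Eocene 56–33.9; Pliocene 5.333–2.58; Pleistocene 2.58–0.0117; Oligocene 33.9–23.03; Terreneuvian 538.8–521 (Ma).
Larger Ma is earlier, so the oldest is Terreneuvian and the youngest is Pleistocene; oldest to youngest: Terreneuvian, Lopingian, Eocene, Oligocene, Pliocene, Pleistocene.
Oldest start 538.8 minus youngest end 0.0117 gives 538.7883 Myr overall.
Individual lengths (start − end): Lopingian 7.608; Eocene 22.1; Pleistocene 2.5683; Terreneuvian 17.8; Oligocene 10.87; Pliocene 2.753. The largest is Eocene at 22.1 Myr.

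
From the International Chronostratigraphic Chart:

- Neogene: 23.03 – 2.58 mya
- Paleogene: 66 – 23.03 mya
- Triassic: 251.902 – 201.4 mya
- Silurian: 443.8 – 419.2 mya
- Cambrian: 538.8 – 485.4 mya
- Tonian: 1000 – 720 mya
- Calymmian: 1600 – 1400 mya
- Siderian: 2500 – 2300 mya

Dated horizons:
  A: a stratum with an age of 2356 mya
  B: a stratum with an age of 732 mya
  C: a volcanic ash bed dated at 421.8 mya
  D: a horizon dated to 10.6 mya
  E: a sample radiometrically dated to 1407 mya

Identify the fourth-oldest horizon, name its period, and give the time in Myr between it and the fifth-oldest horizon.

C, in the Silurian; 411.2 million years to D

Larger Ma means older, so oldest first: A 2356 > E 1407 > B 732 > C 421.8 > D 10.6.
Counting 4 along gives C (421.8 Ma); the excerpt puts that inside the Silurian, 443.8–419.2 Ma.
Next in line is D (10.6 Ma), and 421.8 − 10.6 = 411.2 Myr.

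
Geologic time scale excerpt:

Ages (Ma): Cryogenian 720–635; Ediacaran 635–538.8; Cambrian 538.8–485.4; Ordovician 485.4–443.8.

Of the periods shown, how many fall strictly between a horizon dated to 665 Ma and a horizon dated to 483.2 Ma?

2

The older date is 665 Ma and the younger is 483.2 Ma.
Periods with start < 665 and end > 483.2 Ma: Ediacaran (635–538.8), Cambrian (538.8–485.4).
That is 2 complete periods.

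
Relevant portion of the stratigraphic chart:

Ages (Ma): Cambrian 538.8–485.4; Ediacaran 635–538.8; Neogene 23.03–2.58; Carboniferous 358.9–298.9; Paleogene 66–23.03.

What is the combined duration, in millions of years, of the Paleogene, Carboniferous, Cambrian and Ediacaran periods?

252.57 million years

Each duration: Paleogene = 42.97; Carboniferous = 60; Cambrian = 53.4; Ediacaran = 96.2.
Sum: 42.97 + 60 + 53.4 + 96.2 = 252.57 Myr.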